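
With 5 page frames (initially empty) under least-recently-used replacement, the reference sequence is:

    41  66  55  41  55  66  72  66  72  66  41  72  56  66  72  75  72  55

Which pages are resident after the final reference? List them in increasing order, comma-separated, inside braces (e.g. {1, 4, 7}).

{55, 56, 66, 72, 75}

41 -> fault, frames (41)
66 -> fault, frames (41 66)
55 -> fault, frames (41 66 55)
41 -> hit
55 -> hit
66 -> hit
72 -> fault, frames (41 55 66 72)
66 -> hit
72 -> hit
66 -> hit
41 -> hit
72 -> hit
56 -> fault, frames (55 66 41 72 56)
66 -> hit
72 -> hit
75 -> fault, evict 55, frames (41 56 66 72 75)
72 -> hit
55 -> fault, evict 41, frames (56 66 75 72 55)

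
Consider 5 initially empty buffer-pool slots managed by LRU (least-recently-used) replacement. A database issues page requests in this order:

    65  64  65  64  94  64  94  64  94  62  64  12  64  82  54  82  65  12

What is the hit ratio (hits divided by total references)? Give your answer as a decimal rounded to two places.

0.56

65 -> fault, frames {65}
64 -> fault, frames {65,64}
65 -> hit
64 -> hit
94 -> fault, frames {65,64,94}
64 -> hit
94 -> hit
64 -> hit
94 -> hit
62 -> fault, frames {65,64,94,62}
64 -> hit
12 -> fault, frames {65,94,62,64,12}
64 -> hit
82 -> fault, evict 65, frames {94,62,12,64,82}
54 -> fault, evict 94, frames {62,12,64,82,54}
82 -> hit
65 -> fault, evict 62, frames {12,64,54,82,65}
12 -> hit
Hits: 10 of 18 references → 10/18 = 0.5556.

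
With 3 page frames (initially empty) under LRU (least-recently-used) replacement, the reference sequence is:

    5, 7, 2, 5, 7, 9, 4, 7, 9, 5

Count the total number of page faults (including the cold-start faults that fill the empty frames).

5: miss, frames {5}
7: miss, frames {5,7}
2: miss, frames {5,7,2}
5: hit
7: hit
9: miss, evict 2, frames {5,7,9}
4: miss, evict 5, frames {7,9,4}
7: hit
9: hit
5: miss, evict 4, frames {7,9,5}
Page faults: 6.

6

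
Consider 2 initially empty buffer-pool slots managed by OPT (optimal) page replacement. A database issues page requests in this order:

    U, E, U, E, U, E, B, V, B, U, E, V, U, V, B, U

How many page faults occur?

8

U → fault, frames (U)
E → fault, frames (U E)
U → hit
E → hit
U → hit
E → hit
B → fault, evict E, frames (U B)
V → fault, evict U, frames (B V)
B → hit
U → fault, evict B, frames (V U)
E → fault, evict U, frames (V E)
V → hit
U → fault, evict E, frames (V U)
V → hit
B → fault, evict V, frames (U B)
U → hit
Page faults: 8.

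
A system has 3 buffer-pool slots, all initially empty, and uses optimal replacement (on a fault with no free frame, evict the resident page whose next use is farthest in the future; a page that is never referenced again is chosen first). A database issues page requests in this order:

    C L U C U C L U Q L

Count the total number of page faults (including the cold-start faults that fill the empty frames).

C → miss, frames {C}
L → miss, frames {C,L}
U → miss, frames {C,L,U}
C → hit
U → hit
C → hit
L → hit
U → hit
Q → miss, evict U, frames {C,L,Q}
L → hit
Page faults: 4.

4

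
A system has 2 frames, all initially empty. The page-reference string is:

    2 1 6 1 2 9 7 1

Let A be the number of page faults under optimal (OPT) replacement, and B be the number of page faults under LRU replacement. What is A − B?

-1

Under OPT: F F F . F F F . → 6 faults.
Under LRU: F F F . F F F F → 7 faults.
A − B = 6 − 7 = -1.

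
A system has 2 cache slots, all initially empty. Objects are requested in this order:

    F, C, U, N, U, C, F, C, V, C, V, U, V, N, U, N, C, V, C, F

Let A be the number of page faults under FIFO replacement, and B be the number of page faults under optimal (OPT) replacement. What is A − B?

3

Under FIFO: F F F F . F F . F F . F F F F . F F . F → 15 faults.
Under OPT: F F F F . F F . F . . F . F . . F F . F → 12 faults.
A − B = 15 − 12 = 3.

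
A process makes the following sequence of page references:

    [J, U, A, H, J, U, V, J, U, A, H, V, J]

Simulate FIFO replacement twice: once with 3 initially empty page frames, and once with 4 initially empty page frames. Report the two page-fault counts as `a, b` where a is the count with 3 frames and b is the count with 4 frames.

3 frames: F F F F F F F . . F F . F → 10 faults.
4 frames: F F F F . . F F F F F F F → 11 faults.
11 > 10: adding a frame increased faults — Belady's anomaly.

10, 11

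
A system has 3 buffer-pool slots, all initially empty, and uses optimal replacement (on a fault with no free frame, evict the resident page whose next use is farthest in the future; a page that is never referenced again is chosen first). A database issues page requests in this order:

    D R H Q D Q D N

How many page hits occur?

3

D → miss, frames (D)
R → miss, frames (D R)
H → miss, frames (D R H)
Q → miss, evict H, frames (D R Q)
D → hit
Q → hit
D → hit
N → miss, evict Q, frames (D R N)
Hits: 3.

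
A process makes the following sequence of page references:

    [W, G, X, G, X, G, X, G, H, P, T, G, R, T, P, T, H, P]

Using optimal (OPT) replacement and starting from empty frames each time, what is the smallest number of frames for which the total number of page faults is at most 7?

f=1: 18 faults
f=2: 9 faults
f=3: 8 faults
f=4: 7 faults
f=5: 7 faults
f=6: 7 faults
f=7: 7 faults
Smallest f with faults ≤ 7 is 4.

4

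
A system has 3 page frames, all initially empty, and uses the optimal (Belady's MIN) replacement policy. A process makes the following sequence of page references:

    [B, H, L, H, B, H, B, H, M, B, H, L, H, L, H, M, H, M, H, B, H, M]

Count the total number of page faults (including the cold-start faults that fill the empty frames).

6

B: fault, frames {B}
H: fault, frames {B,H}
L: fault, frames {B,H,L}
H: hit
B: hit
H: hit
B: hit
H: hit
M: fault, evict L, frames {B,H,M}
B: hit
H: hit
L: fault, evict B, frames {H,M,L}
H: hit
L: hit
H: hit
M: hit
H: hit
M: hit
H: hit
B: fault, evict L, frames {H,M,B}
H: hit
M: hit
Page faults: 6.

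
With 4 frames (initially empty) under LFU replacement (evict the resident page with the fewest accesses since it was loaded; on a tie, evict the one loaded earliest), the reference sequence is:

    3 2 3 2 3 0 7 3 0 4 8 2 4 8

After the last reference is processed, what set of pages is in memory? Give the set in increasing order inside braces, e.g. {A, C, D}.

{0, 2, 3, 8}

3: fault, frames {3}
2: fault, frames {3,2}
3: hit
2: hit
3: hit
0: fault, frames {3,2,0}
7: fault, frames {3,2,0,7}
3: hit
0: hit
4: fault, evict 7, frames {3,2,0,4}
8: fault, evict 4, frames {3,2,0,8}
2: hit
4: fault, evict 8, frames {3,2,0,4}
8: fault, evict 4, frames {3,2,0,8}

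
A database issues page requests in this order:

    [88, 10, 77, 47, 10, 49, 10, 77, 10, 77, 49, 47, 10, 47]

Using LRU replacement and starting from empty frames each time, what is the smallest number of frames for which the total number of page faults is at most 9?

3

f=1: 14 faults
f=2: 10 faults
f=3: 8 faults
f=4: 5 faults
f=5: 5 faults
Smallest f with faults ≤ 9 is 3.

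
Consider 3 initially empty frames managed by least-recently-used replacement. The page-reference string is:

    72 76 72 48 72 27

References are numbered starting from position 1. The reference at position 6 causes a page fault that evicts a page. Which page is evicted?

76

pos 1: 72: miss, frames [72]
pos 2: 76: miss, frames [72, 76]
pos 3: 72: hit
pos 4: 48: miss, frames [76, 72, 48]
pos 5: 72: hit
pos 6: 27: miss, evict 76, frames [48, 72, 27]
At position 6, page 76 is evicted.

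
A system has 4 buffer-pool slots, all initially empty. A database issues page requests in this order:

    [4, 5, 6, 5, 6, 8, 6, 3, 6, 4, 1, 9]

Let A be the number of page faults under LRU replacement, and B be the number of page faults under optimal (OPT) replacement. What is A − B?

Under LRU: F F F . . F . F . F F F → 8 faults.
Under OPT: F F F . . F . F . . F F → 7 faults.
A − B = 8 − 7 = 1.

1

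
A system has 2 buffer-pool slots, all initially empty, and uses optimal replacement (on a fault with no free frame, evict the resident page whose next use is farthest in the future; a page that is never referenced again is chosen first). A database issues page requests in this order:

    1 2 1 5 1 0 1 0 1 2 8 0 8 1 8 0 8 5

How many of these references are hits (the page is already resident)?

9

1 -> miss, frames (1)
2 -> miss, frames (1 2)
1 -> hit
5 -> miss, evict 2, frames (1 5)
1 -> hit
0 -> miss, evict 5, frames (1 0)
1 -> hit
0 -> hit
1 -> hit
2 -> miss, evict 1, frames (0 2)
8 -> miss, evict 2, frames (0 8)
0 -> hit
8 -> hit
1 -> miss, evict 0, frames (8 1)
8 -> hit
0 -> miss, evict 1, frames (8 0)
8 -> hit
5 -> miss, evict 0, frames (8 5)
Hits: 9.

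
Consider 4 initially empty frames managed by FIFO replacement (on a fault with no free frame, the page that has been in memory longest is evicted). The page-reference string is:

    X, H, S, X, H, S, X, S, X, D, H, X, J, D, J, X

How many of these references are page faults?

6

X -> miss, frames {X}
H -> miss, frames {X,H}
S -> miss, frames {X,H,S}
X -> hit
H -> hit
S -> hit
X -> hit
S -> hit
X -> hit
D -> miss, frames {X,H,S,D}
H -> hit
X -> hit
J -> miss, evict X, frames {H,S,D,J}
D -> hit
J -> hit
X -> miss, evict H, frames {S,D,J,X}
Page faults: 6.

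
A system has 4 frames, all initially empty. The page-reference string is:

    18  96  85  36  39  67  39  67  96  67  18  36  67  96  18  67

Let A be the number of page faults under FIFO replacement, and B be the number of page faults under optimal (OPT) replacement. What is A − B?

Under FIFO: F F F F F F . . F . F F . . . . → 9 faults.
Under OPT: F F F F F F . . . . . F . . . . → 7 faults.
A − B = 9 − 7 = 2.

2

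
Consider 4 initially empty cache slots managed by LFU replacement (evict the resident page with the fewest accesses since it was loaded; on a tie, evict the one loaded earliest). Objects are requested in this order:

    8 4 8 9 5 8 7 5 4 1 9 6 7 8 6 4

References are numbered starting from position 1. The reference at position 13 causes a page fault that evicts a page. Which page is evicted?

9

pos 1: 8 -> miss, frames {8}
pos 2: 4 -> miss, frames {8,4}
pos 3: 8 -> hit
pos 4: 9 -> miss, frames {8,4,9}
pos 5: 5 -> miss, frames {8,4,9,5}
pos 6: 8 -> hit
pos 7: 7 -> miss, evict 4, frames {8,9,5,7}
pos 8: 5 -> hit
pos 9: 4 -> miss, evict 9, frames {8,5,7,4}
pos 10: 1 -> miss, evict 7, frames {8,5,4,1}
pos 11: 9 -> miss, evict 4, frames {8,5,1,9}
pos 12: 6 -> miss, evict 1, frames {8,5,9,6}
pos 13: 7 -> miss, evict 9, frames {8,5,6,7}
At position 13, page 9 is evicted.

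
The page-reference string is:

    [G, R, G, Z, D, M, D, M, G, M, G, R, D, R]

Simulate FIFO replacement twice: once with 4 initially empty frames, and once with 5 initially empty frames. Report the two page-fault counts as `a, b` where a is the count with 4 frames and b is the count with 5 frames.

7, 5

4 frames: F F . F F F . . F . . F . . → 7 faults.
5 frames: F F . F F F . . . . . . . . → 5 faults.
5 < 7: adding a frame reduced faults, as is typical.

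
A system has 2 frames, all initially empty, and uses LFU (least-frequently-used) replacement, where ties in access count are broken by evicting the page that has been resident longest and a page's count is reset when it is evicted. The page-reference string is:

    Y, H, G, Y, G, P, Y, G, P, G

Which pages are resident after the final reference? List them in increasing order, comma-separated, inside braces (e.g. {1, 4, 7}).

Y: fault, frames {Y}
H: fault, frames {Y,H}
G: fault, evict Y, frames {H,G}
Y: fault, evict H, frames {G,Y}
G: hit
P: fault, evict Y, frames {G,P}
Y: fault, evict P, frames {G,Y}
G: hit
P: fault, evict Y, frames {G,P}
G: hit

{G, P}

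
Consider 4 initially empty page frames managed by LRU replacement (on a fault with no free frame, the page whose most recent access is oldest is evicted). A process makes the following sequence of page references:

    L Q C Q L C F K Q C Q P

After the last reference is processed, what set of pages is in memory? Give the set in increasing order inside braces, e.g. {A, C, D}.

L -> miss, frames {L}
Q -> miss, frames {L,Q}
C -> miss, frames {L,Q,C}
Q -> hit
L -> hit
C -> hit
F -> miss, frames {Q,L,C,F}
K -> miss, evict Q, frames {L,C,F,K}
Q -> miss, evict L, frames {C,F,K,Q}
C -> hit
Q -> hit
P -> miss, evict F, frames {K,C,Q,P}

{C, K, P, Q}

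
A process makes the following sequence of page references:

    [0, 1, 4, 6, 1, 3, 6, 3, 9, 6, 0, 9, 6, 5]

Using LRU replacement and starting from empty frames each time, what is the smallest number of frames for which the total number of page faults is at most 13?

f=1: 14 faults
f=2: 13 faults
f=3: 8 faults
f=4: 8 faults
f=5: 8 faults
f=6: 7 faults
f=7: 7 faults
Smallest f with faults ≤ 13 is 2.

2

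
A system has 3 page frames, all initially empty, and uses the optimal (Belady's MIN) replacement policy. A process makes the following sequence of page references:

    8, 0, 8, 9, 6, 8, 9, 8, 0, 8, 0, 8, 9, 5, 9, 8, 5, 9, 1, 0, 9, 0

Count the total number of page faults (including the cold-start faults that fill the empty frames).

8: miss, frames (8)
0: miss, frames (8 0)
8: hit
9: miss, frames (8 0 9)
6: miss, evict 0, frames (8 9 6)
8: hit
9: hit
8: hit
0: miss, evict 6, frames (8 9 0)
8: hit
0: hit
8: hit
9: hit
5: miss, evict 0, frames (8 9 5)
9: hit
8: hit
5: hit
9: hit
1: miss, evict 5, frames (8 9 1)
0: miss, evict 1, frames (8 9 0)
9: hit
0: hit
Page faults: 8.

8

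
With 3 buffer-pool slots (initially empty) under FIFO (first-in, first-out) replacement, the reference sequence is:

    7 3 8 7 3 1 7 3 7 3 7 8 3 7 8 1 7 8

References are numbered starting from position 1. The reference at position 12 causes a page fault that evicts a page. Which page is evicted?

pos 1: 7: fault, frames [7]
pos 2: 3: fault, frames [7, 3]
pos 3: 8: fault, frames [7, 3, 8]
pos 4: 7: hit
pos 5: 3: hit
pos 6: 1: fault, evict 7, frames [3, 8, 1]
pos 7: 7: fault, evict 3, frames [8, 1, 7]
pos 8: 3: fault, evict 8, frames [1, 7, 3]
pos 9: 7: hit
pos 10: 3: hit
pos 11: 7: hit
pos 12: 8: fault, evict 1, frames [7, 3, 8]
At position 12, page 1 is evicted.

1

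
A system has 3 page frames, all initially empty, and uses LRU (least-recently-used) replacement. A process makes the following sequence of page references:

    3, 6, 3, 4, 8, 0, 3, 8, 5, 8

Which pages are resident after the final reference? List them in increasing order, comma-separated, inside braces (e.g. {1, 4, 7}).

3 → fault, frames [3]
6 → fault, frames [3, 6]
3 → hit
4 → fault, frames [6, 3, 4]
8 → fault, evict 6, frames [3, 4, 8]
0 → fault, evict 3, frames [4, 8, 0]
3 → fault, evict 4, frames [8, 0, 3]
8 → hit
5 → fault, evict 0, frames [3, 8, 5]
8 → hit

{3, 5, 8}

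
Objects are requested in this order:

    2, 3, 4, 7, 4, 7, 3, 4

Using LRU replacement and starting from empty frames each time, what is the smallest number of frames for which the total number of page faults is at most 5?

3

f=1: 8 faults
f=2: 6 faults
f=3: 4 faults
f=4: 4 faults
Smallest f with faults ≤ 5 is 3.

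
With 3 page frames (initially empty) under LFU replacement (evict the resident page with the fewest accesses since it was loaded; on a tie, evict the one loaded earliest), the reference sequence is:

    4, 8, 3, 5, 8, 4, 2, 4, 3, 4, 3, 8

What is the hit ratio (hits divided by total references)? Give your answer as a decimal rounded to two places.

4: miss, frames (4)
8: miss, frames (4 8)
3: miss, frames (4 8 3)
5: miss, evict 4, frames (8 3 5)
8: hit
4: miss, evict 3, frames (8 5 4)
2: miss, evict 5, frames (8 4 2)
4: hit
3: miss, evict 2, frames (8 4 3)
4: hit
3: hit
8: hit
Hits: 5 of 12 references → 5/12 = 0.4167.

0.42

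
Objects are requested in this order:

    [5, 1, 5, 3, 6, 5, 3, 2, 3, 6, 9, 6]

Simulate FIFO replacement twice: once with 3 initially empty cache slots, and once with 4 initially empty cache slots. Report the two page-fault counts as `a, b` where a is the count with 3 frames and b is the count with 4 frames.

3 frames: F F . F F F . F F F F . → 9 faults.
4 frames: F F . F F . . F . . F . → 6 faults.
6 < 9: adding a frame reduced faults, as is typical.

9, 6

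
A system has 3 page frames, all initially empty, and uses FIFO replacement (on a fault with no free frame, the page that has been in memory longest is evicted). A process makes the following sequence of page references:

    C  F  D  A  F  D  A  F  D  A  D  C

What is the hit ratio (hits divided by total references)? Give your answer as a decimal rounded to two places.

C: miss, frames [C]
F: miss, frames [C, F]
D: miss, frames [C, F, D]
A: miss, evict C, frames [F, D, A]
F: hit
D: hit
A: hit
F: hit
D: hit
A: hit
D: hit
C: miss, evict F, frames [D, A, C]
Hits: 7 of 12 references → 7/12 = 0.5833.

0.58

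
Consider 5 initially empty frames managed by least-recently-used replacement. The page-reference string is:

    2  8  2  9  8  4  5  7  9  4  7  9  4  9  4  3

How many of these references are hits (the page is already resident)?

2 -> fault, frames [2]
8 -> fault, frames [2, 8]
2 -> hit
9 -> fault, frames [8, 2, 9]
8 -> hit
4 -> fault, frames [2, 9, 8, 4]
5 -> fault, frames [2, 9, 8, 4, 5]
7 -> fault, evict 2, frames [9, 8, 4, 5, 7]
9 -> hit
4 -> hit
7 -> hit
9 -> hit
4 -> hit
9 -> hit
4 -> hit
3 -> fault, evict 8, frames [5, 7, 9, 4, 3]
Hits: 9.

9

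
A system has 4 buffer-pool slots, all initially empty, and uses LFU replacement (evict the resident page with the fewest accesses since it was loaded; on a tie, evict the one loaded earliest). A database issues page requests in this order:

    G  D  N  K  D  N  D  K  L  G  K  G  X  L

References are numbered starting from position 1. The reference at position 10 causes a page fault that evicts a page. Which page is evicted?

pos 1: G: miss, frames (G)
pos 2: D: miss, frames (G D)
pos 3: N: miss, frames (G D N)
pos 4: K: miss, frames (G D N K)
pos 5: D: hit
pos 6: N: hit
pos 7: D: hit
pos 8: K: hit
pos 9: L: miss, evict G, frames (D N K L)
pos 10: G: miss, evict L, frames (D N K G)
At position 10, page L is evicted.

L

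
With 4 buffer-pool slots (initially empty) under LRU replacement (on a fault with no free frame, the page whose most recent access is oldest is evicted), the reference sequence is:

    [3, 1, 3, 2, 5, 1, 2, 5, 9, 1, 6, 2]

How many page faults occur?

7

3 → miss, frames (3)
1 → miss, frames (3 1)
3 → hit
2 → miss, frames (1 3 2)
5 → miss, frames (1 3 2 5)
1 → hit
2 → hit
5 → hit
9 → miss, evict 3, frames (1 2 5 9)
1 → hit
6 → miss, evict 2, frames (5 9 1 6)
2 → miss, evict 5, frames (9 1 6 2)
Page faults: 7.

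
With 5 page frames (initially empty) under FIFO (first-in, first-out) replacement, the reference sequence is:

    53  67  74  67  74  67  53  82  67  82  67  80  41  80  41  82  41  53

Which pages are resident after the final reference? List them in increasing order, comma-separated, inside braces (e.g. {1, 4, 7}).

{41, 53, 74, 80, 82}

53 -> fault, frames (53)
67 -> fault, frames (53 67)
74 -> fault, frames (53 67 74)
67 -> hit
74 -> hit
67 -> hit
53 -> hit
82 -> fault, frames (53 67 74 82)
67 -> hit
82 -> hit
67 -> hit
80 -> fault, frames (53 67 74 82 80)
41 -> fault, evict 53, frames (67 74 82 80 41)
80 -> hit
41 -> hit
82 -> hit
41 -> hit
53 -> fault, evict 67, frames (74 82 80 41 53)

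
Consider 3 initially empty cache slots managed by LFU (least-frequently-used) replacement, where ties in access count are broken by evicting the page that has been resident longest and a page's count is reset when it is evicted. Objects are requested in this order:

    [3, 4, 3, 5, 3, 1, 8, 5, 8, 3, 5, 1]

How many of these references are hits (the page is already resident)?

3 -> miss, frames (3)
4 -> miss, frames (3 4)
3 -> hit
5 -> miss, frames (3 4 5)
3 -> hit
1 -> miss, evict 4, frames (3 5 1)
8 -> miss, evict 5, frames (3 1 8)
5 -> miss, evict 1, frames (3 8 5)
8 -> hit
3 -> hit
5 -> hit
1 -> miss, evict 8, frames (3 5 1)
Hits: 5.

5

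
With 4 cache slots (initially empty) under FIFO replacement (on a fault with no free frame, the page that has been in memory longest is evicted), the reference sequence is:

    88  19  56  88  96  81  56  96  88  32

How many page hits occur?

3

88 → fault, frames [88]
19 → fault, frames [88, 19]
56 → fault, frames [88, 19, 56]
88 → hit
96 → fault, frames [88, 19, 56, 96]
81 → fault, evict 88, frames [19, 56, 96, 81]
56 → hit
96 → hit
88 → fault, evict 19, frames [56, 96, 81, 88]
32 → fault, evict 56, frames [96, 81, 88, 32]
Hits: 3.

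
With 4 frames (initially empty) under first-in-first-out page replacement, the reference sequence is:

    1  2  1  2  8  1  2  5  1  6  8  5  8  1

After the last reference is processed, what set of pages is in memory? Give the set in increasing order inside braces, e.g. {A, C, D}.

1 -> fault, frames (1)
2 -> fault, frames (1 2)
1 -> hit
2 -> hit
8 -> fault, frames (1 2 8)
1 -> hit
2 -> hit
5 -> fault, frames (1 2 8 5)
1 -> hit
6 -> fault, evict 1, frames (2 8 5 6)
8 -> hit
5 -> hit
8 -> hit
1 -> fault, evict 2, frames (8 5 6 1)

{1, 5, 6, 8}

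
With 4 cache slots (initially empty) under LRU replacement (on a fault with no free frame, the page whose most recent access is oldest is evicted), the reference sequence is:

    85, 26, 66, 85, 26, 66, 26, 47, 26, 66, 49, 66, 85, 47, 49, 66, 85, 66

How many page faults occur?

7

85 → fault, frames (85)
26 → fault, frames (85 26)
66 → fault, frames (85 26 66)
85 → hit
26 → hit
66 → hit
26 → hit
47 → fault, frames (85 66 26 47)
26 → hit
66 → hit
49 → fault, evict 85, frames (47 26 66 49)
66 → hit
85 → fault, evict 47, frames (26 49 66 85)
47 → fault, evict 26, frames (49 66 85 47)
49 → hit
66 → hit
85 → hit
66 → hit
Page faults: 7.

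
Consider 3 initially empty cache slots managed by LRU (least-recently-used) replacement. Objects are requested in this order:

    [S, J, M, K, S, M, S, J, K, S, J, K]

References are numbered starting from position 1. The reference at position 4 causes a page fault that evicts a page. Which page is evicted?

pos 1: S -> fault, frames (S)
pos 2: J -> fault, frames (S J)
pos 3: M -> fault, frames (S J M)
pos 4: K -> fault, evict S, frames (J M K)
At position 4, page S is evicted.

S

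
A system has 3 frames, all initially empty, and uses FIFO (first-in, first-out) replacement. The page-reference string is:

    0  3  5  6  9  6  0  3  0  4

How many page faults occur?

0 → miss, frames {0}
3 → miss, frames {0,3}
5 → miss, frames {0,3,5}
6 → miss, evict 0, frames {3,5,6}
9 → miss, evict 3, frames {5,6,9}
6 → hit
0 → miss, evict 5, frames {6,9,0}
3 → miss, evict 6, frames {9,0,3}
0 → hit
4 → miss, evict 9, frames {0,3,4}
Page faults: 8.

8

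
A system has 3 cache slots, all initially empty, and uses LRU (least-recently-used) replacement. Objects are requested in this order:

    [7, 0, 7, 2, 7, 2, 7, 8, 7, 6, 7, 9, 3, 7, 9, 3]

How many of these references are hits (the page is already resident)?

9

7: fault, frames (7)
0: fault, frames (7 0)
7: hit
2: fault, frames (0 7 2)
7: hit
2: hit
7: hit
8: fault, evict 0, frames (2 7 8)
7: hit
6: fault, evict 2, frames (8 7 6)
7: hit
9: fault, evict 8, frames (6 7 9)
3: fault, evict 6, frames (7 9 3)
7: hit
9: hit
3: hit
Hits: 9.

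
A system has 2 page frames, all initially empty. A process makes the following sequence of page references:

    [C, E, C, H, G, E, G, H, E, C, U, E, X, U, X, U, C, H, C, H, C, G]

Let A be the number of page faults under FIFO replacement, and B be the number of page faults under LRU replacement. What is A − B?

-1

Under FIFO: F F . F F F . F . F F F F F . . F F . . . F → 14 faults.
Under LRU: F F . F F F . F F F F F F F . . F F . . . F → 15 faults.
A − B = 14 − 15 = -1.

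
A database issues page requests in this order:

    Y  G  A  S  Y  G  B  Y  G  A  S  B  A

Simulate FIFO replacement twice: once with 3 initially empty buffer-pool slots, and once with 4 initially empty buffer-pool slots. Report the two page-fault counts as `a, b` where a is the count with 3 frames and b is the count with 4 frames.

9, 10

3 frames: F F F F F F F . . F F . . → 9 faults.
4 frames: F F F F . . F F F F F F . → 10 faults.
10 > 9: adding a frame increased faults — Belady's anomaly.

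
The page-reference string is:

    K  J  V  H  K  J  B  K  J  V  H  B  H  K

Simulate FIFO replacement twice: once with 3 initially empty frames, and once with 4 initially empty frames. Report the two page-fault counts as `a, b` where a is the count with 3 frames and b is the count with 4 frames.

3 frames: F F F F F F F . . F F . . F → 10 faults.
4 frames: F F F F . . F F F F F F . F → 11 faults.
11 > 10: adding a frame increased faults — Belady's anomaly.

10, 11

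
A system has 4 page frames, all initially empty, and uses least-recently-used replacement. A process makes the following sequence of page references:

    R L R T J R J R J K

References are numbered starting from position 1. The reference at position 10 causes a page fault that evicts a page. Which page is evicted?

L

pos 1: R -> fault, frames {R}
pos 2: L -> fault, frames {R,L}
pos 3: R -> hit
pos 4: T -> fault, frames {L,R,T}
pos 5: J -> fault, frames {L,R,T,J}
pos 6: R -> hit
pos 7: J -> hit
pos 8: R -> hit
pos 9: J -> hit
pos 10: K -> fault, evict L, frames {T,R,J,K}
At position 10, page L is evicted.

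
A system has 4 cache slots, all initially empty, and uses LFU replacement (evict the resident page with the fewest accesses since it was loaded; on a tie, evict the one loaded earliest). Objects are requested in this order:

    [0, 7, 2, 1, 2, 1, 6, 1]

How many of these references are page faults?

5

0 -> fault, frames (0)
7 -> fault, frames (0 7)
2 -> fault, frames (0 7 2)
1 -> fault, frames (0 7 2 1)
2 -> hit
1 -> hit
6 -> fault, evict 0, frames (7 2 1 6)
1 -> hit
Page faults: 5.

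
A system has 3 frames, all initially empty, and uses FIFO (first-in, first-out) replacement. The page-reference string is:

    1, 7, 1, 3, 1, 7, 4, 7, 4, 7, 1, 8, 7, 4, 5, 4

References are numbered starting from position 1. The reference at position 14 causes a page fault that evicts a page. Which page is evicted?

pos 1: 1: miss, frames (1)
pos 2: 7: miss, frames (1 7)
pos 3: 1: hit
pos 4: 3: miss, frames (1 7 3)
pos 5: 1: hit
pos 6: 7: hit
pos 7: 4: miss, evict 1, frames (7 3 4)
pos 8: 7: hit
pos 9: 4: hit
pos 10: 7: hit
pos 11: 1: miss, evict 7, frames (3 4 1)
pos 12: 8: miss, evict 3, frames (4 1 8)
pos 13: 7: miss, evict 4, frames (1 8 7)
pos 14: 4: miss, evict 1, frames (8 7 4)
At position 14, page 1 is evicted.

1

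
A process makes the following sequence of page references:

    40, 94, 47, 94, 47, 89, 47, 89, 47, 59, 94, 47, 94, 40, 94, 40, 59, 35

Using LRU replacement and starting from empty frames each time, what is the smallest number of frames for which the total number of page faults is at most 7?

f=1: 18 faults
f=2: 10 faults
f=3: 9 faults
f=4: 7 faults
f=5: 6 faults
f=6: 6 faults
Smallest f with faults ≤ 7 is 4.

4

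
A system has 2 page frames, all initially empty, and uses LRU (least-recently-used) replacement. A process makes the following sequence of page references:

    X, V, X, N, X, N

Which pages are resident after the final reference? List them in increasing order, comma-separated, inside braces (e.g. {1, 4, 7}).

X → miss, frames [X]
V → miss, frames [X, V]
X → hit
N → miss, evict V, frames [X, N]
X → hit
N → hit

{N, X}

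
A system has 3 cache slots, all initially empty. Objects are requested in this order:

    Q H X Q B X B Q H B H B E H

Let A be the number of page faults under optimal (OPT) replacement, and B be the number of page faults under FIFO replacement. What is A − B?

Under OPT: F F F . F . . . F . . . F . → 6 faults.
Under FIFO: F F F . F . . F F . . . F . → 7 faults.
A − B = 6 − 7 = -1.

-1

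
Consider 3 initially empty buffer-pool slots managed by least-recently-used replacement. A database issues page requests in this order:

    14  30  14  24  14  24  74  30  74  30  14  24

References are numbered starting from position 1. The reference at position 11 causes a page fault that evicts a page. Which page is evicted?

24

pos 1: 14 → fault, frames (14)
pos 2: 30 → fault, frames (14 30)
pos 3: 14 → hit
pos 4: 24 → fault, frames (30 14 24)
pos 5: 14 → hit
pos 6: 24 → hit
pos 7: 74 → fault, evict 30, frames (14 24 74)
pos 8: 30 → fault, evict 14, frames (24 74 30)
pos 9: 74 → hit
pos 10: 30 → hit
pos 11: 14 → fault, evict 24, frames (74 30 14)
At position 11, page 24 is evicted.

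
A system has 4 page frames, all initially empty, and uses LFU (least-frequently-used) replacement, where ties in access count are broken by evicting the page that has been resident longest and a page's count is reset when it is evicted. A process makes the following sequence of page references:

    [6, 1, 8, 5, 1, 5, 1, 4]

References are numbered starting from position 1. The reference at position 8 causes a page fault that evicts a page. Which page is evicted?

6

pos 1: 6: miss, frames (6)
pos 2: 1: miss, frames (6 1)
pos 3: 8: miss, frames (6 1 8)
pos 4: 5: miss, frames (6 1 8 5)
pos 5: 1: hit
pos 6: 5: hit
pos 7: 1: hit
pos 8: 4: miss, evict 6, frames (1 8 5 4)
At position 8, page 6 is evicted.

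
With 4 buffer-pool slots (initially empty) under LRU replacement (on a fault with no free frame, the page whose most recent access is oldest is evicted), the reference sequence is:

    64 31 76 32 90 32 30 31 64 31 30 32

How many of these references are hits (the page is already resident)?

4

64: fault, frames [64]
31: fault, frames [64, 31]
76: fault, frames [64, 31, 76]
32: fault, frames [64, 31, 76, 32]
90: fault, evict 64, frames [31, 76, 32, 90]
32: hit
30: fault, evict 31, frames [76, 90, 32, 30]
31: fault, evict 76, frames [90, 32, 30, 31]
64: fault, evict 90, frames [32, 30, 31, 64]
31: hit
30: hit
32: hit
Hits: 4.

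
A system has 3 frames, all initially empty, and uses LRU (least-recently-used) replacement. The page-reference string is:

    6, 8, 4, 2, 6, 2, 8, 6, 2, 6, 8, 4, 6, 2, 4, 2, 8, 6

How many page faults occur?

10

6 -> miss, frames {6}
8 -> miss, frames {6,8}
4 -> miss, frames {6,8,4}
2 -> miss, evict 6, frames {8,4,2}
6 -> miss, evict 8, frames {4,2,6}
2 -> hit
8 -> miss, evict 4, frames {6,2,8}
6 -> hit
2 -> hit
6 -> hit
8 -> hit
4 -> miss, evict 2, frames {6,8,4}
6 -> hit
2 -> miss, evict 8, frames {4,6,2}
4 -> hit
2 -> hit
8 -> miss, evict 6, frames {4,2,8}
6 -> miss, evict 4, frames {2,8,6}
Page faults: 10.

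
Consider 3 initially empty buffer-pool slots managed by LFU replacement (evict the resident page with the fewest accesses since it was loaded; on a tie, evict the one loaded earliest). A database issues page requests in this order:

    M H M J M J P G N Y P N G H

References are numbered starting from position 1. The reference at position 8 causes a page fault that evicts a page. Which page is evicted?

pos 1: M → fault, frames [M]
pos 2: H → fault, frames [M, H]
pos 3: M → hit
pos 4: J → fault, frames [M, H, J]
pos 5: M → hit
pos 6: J → hit
pos 7: P → fault, evict H, frames [M, J, P]
pos 8: G → fault, evict P, frames [M, J, G]
At position 8, page P is evicted.

P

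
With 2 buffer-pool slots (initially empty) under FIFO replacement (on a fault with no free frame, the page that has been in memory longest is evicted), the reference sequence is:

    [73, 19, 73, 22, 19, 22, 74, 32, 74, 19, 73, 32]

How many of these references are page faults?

8

73 -> miss, frames (73)
19 -> miss, frames (73 19)
73 -> hit
22 -> miss, evict 73, frames (19 22)
19 -> hit
22 -> hit
74 -> miss, evict 19, frames (22 74)
32 -> miss, evict 22, frames (74 32)
74 -> hit
19 -> miss, evict 74, frames (32 19)
73 -> miss, evict 32, frames (19 73)
32 -> miss, evict 19, frames (73 32)
Page faults: 8.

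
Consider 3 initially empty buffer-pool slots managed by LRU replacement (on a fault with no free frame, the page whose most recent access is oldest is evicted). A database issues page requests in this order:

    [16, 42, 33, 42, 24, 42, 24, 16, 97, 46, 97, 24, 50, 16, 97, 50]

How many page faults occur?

16 → miss, frames {16}
42 → miss, frames {16,42}
33 → miss, frames {16,42,33}
42 → hit
24 → miss, evict 16, frames {33,42,24}
42 → hit
24 → hit
16 → miss, evict 33, frames {42,24,16}
97 → miss, evict 42, frames {24,16,97}
46 → miss, evict 24, frames {16,97,46}
97 → hit
24 → miss, evict 16, frames {46,97,24}
50 → miss, evict 46, frames {97,24,50}
16 → miss, evict 97, frames {24,50,16}
97 → miss, evict 24, frames {50,16,97}
50 → hit
Page faults: 11.

11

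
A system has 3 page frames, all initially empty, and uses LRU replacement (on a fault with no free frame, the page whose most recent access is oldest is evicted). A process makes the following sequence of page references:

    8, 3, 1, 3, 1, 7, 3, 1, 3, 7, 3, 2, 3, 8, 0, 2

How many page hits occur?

8: miss, frames {8}
3: miss, frames {8,3}
1: miss, frames {8,3,1}
3: hit
1: hit
7: miss, evict 8, frames {3,1,7}
3: hit
1: hit
3: hit
7: hit
3: hit
2: miss, evict 1, frames {7,3,2}
3: hit
8: miss, evict 7, frames {2,3,8}
0: miss, evict 2, frames {3,8,0}
2: miss, evict 3, frames {8,0,2}
Hits: 8.

8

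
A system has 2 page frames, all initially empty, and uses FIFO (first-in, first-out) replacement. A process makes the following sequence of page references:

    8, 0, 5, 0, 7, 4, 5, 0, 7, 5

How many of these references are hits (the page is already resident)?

8 → fault, frames [8]
0 → fault, frames [8, 0]
5 → fault, evict 8, frames [0, 5]
0 → hit
7 → fault, evict 0, frames [5, 7]
4 → fault, evict 5, frames [7, 4]
5 → fault, evict 7, frames [4, 5]
0 → fault, evict 4, frames [5, 0]
7 → fault, evict 5, frames [0, 7]
5 → fault, evict 0, frames [7, 5]
Hits: 1.

1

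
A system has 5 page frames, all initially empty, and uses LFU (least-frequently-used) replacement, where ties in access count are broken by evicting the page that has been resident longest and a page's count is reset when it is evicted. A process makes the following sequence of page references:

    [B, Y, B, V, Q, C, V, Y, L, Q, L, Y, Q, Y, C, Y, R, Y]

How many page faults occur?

9

B: miss, frames (B)
Y: miss, frames (B Y)
B: hit
V: miss, frames (B Y V)
Q: miss, frames (B Y V Q)
C: miss, frames (B Y V Q C)
V: hit
Y: hit
L: miss, evict Q, frames (B Y V C L)
Q: miss, evict C, frames (B Y V L Q)
L: hit
Y: hit
Q: hit
Y: hit
C: miss, evict B, frames (Y V L Q C)
Y: hit
R: miss, evict C, frames (Y V L Q R)
Y: hit
Page faults: 9.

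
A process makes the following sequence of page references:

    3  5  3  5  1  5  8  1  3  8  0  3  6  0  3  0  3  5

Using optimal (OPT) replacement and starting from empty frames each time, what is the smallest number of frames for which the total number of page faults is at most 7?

3

f=1: 18 faults
f=2: 9 faults
f=3: 7 faults
f=4: 6 faults
f=5: 6 faults
f=6: 6 faults
Smallest f with faults ≤ 7 is 3.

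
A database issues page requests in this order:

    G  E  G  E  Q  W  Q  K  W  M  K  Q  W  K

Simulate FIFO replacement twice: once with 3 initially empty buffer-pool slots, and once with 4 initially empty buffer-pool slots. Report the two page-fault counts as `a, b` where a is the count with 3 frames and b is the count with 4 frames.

3 frames: F F . . F F . F . F . F F F → 9 faults.
4 frames: F F . . F F . F . F . . . . → 6 faults.
6 < 9: adding a frame reduced faults, as is typical.

9, 6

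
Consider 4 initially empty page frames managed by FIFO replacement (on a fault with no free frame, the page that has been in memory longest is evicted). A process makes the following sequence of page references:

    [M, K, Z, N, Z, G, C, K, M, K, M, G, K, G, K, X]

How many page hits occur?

M → miss, frames [M]
K → miss, frames [M, K]
Z → miss, frames [M, K, Z]
N → miss, frames [M, K, Z, N]
Z → hit
G → miss, evict M, frames [K, Z, N, G]
C → miss, evict K, frames [Z, N, G, C]
K → miss, evict Z, frames [N, G, C, K]
M → miss, evict N, frames [G, C, K, M]
K → hit
M → hit
G → hit
K → hit
G → hit
K → hit
X → miss, evict G, frames [C, K, M, X]
Hits: 7.

7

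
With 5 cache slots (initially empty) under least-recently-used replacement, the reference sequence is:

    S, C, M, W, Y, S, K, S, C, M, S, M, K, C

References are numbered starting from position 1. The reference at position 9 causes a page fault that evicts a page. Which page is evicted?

M

pos 1: S → miss, frames (S)
pos 2: C → miss, frames (S C)
pos 3: M → miss, frames (S C M)
pos 4: W → miss, frames (S C M W)
pos 5: Y → miss, frames (S C M W Y)
pos 6: S → hit
pos 7: K → miss, evict C, frames (M W Y S K)
pos 8: S → hit
pos 9: C → miss, evict M, frames (W Y K S C)
At position 9, page M is evicted.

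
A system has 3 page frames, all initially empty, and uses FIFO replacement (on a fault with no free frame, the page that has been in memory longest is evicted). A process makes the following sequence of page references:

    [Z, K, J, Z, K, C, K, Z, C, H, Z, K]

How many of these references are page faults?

7

Z → fault, frames [Z]
K → fault, frames [Z, K]
J → fault, frames [Z, K, J]
Z → hit
K → hit
C → fault, evict Z, frames [K, J, C]
K → hit
Z → fault, evict K, frames [J, C, Z]
C → hit
H → fault, evict J, frames [C, Z, H]
Z → hit
K → fault, evict C, frames [Z, H, K]
Page faults: 7.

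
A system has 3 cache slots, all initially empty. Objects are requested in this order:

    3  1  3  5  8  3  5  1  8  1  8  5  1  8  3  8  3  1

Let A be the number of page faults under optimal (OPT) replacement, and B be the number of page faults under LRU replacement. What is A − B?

-1

Under OPT: F F . F F . . F . . . . . . F . . . → 6 faults.
Under LRU: F F . F F . . F F . . . . . F . . . → 7 faults.
A − B = 6 − 7 = -1.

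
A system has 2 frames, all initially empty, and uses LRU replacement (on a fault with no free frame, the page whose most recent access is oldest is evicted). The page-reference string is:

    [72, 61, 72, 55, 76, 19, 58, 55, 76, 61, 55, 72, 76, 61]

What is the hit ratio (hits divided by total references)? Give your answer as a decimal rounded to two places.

0.07

72 -> miss, frames {72}
61 -> miss, frames {72,61}
72 -> hit
55 -> miss, evict 61, frames {72,55}
76 -> miss, evict 72, frames {55,76}
19 -> miss, evict 55, frames {76,19}
58 -> miss, evict 76, frames {19,58}
55 -> miss, evict 19, frames {58,55}
76 -> miss, evict 58, frames {55,76}
61 -> miss, evict 55, frames {76,61}
55 -> miss, evict 76, frames {61,55}
72 -> miss, evict 61, frames {55,72}
76 -> miss, evict 55, frames {72,76}
61 -> miss, evict 72, frames {76,61}
Hits: 1 of 14 references → 1/14 = 0.0714.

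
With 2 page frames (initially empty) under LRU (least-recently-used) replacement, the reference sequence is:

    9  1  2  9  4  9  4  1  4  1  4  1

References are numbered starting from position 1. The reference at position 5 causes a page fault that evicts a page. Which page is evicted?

2

pos 1: 9 → miss, frames {9}
pos 2: 1 → miss, frames {9,1}
pos 3: 2 → miss, evict 9, frames {1,2}
pos 4: 9 → miss, evict 1, frames {2,9}
pos 5: 4 → miss, evict 2, frames {9,4}
At position 5, page 2 is evicted.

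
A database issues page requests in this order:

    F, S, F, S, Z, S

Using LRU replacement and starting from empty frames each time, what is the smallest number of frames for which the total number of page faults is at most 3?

2

f=1: 6 faults
f=2: 3 faults
f=3: 3 faults
Smallest f with faults ≤ 3 is 2.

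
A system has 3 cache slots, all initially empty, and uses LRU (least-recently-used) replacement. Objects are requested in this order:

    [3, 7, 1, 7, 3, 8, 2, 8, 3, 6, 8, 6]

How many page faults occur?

6

3 -> fault, frames [3]
7 -> fault, frames [3, 7]
1 -> fault, frames [3, 7, 1]
7 -> hit
3 -> hit
8 -> fault, evict 1, frames [7, 3, 8]
2 -> fault, evict 7, frames [3, 8, 2]
8 -> hit
3 -> hit
6 -> fault, evict 2, frames [8, 3, 6]
8 -> hit
6 -> hit
Page faults: 6.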